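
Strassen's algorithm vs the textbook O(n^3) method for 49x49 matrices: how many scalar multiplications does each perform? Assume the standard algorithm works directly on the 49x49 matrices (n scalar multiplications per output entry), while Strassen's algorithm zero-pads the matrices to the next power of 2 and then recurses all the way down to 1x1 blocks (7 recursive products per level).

Matrix multiplication for 49x49 matrices:

Strassen's algorithm requires power-of-2 dimensions. Pad 49x49 to 64x64 (next power of 2).

Standard algorithm: 49^3 = 117649 multiplications
Strassen's algorithm: 7^(log2(64)) = 7^6 = 117649 multiplications
Savings: 117649 - 117649 = 0 multiplications

Standard: 117649 multiplications (49^3). Strassen: 117649 multiplications (7^6, after padding to 64x64). Strassen reduces 8 recursive multiplications to 7 at each level.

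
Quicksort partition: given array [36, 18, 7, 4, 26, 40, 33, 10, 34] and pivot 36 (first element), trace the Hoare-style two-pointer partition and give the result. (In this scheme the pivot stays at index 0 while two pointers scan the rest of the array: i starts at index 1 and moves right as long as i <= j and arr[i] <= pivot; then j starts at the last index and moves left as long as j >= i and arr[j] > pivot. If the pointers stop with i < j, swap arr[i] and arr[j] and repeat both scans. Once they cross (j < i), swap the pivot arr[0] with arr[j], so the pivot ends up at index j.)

Hoare-style two-pointer partition with pivot = 36:

Initial array: [36, 18, 7, 4, 26, 40, 33, 10, 34]

Pointers start at i = 1, j = 8.
i stops at index 5 (arr[5]=40 > 36), j stops at index 8 (arr[8]=34 <= 36): swap arr[5] and arr[8], array becomes [36, 18, 7, 4, 26, 34, 33, 10, 40]
i ends at 8, j ends at 7: the pointers have crossed (j < i), so scanning stops.

Swap pivot arr[0] with arr[7] to place pivot at position 7: [10, 18, 7, 4, 26, 34, 33, 36, 40]
Pivot position: 7

After partitioning with pivot 36, the array becomes [10, 18, 7, 4, 26, 34, 33, 36, 40]. The pivot is placed at index 7. All elements to the left of the pivot are <= 36, and all elements to the right are > 36.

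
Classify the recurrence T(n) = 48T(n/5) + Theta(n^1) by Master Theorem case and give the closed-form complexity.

Master Theorem for T(n) = 48T(n/5) + O(n^1):

a = 48, b = 5, c = 1
log_b(a) = log_5(48) = 2.4053

Case 1: c = 1 < log_5(48) = 2.4053
T(n) = O(n^(log_5 48))

For T(n) = 48T(n/5) + O(n^1): log_5(48) = 2.4053. This is Case 1 of the Master Theorem (c < log_b(a), work dominated by leaves), giving O(n^(log_5 48)).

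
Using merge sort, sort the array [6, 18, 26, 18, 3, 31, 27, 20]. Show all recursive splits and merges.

Merge sort trace:

Split: [6, 18, 26, 18, 3, 31, 27, 20] -> [6, 18, 26, 18] and [3, 31, 27, 20]
  Split: [6, 18, 26, 18] -> [6, 18] and [26, 18]
    Split: [6, 18] -> [6] and [18]
    Merge: [6] + [18] -> [6, 18]
    Split: [26, 18] -> [26] and [18]
    Merge: [26] + [18] -> [18, 26]
  Merge: [6, 18] + [18, 26] -> [6, 18, 18, 26]
  Split: [3, 31, 27, 20] -> [3, 31] and [27, 20]
    Split: [3, 31] -> [3] and [31]
    Merge: [3] + [31] -> [3, 31]
    Split: [27, 20] -> [27] and [20]
    Merge: [27] + [20] -> [20, 27]
  Merge: [3, 31] + [20, 27] -> [3, 20, 27, 31]
Merge: [6, 18, 18, 26] + [3, 20, 27, 31] -> [3, 6, 18, 18, 20, 26, 27, 31]

Final sorted array: [3, 6, 18, 18, 20, 26, 27, 31]

The merge sort proceeds by recursively splitting the array and merging sorted halves.
After all merges, the sorted array is [3, 6, 18, 18, 20, 26, 27, 31].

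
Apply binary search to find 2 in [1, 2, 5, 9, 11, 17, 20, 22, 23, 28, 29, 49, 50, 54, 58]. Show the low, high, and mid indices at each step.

Binary search for 2 in [1, 2, 5, 9, 11, 17, 20, 22, 23, 28, 29, 49, 50, 54, 58]:

lo=0, hi=14, mid=7, arr[mid]=22 -> 22 > 2, search left half
lo=0, hi=6, mid=3, arr[mid]=9 -> 9 > 2, search left half
lo=0, hi=2, mid=1, arr[mid]=2 -> Found target at index 1!

Binary search finds 2 at index 1 after 3 comparisons. The search repeatedly halves the search space by comparing with the middle element.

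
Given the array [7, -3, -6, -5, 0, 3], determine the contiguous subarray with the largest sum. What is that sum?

Using Kadane's algorithm on [7, -3, -6, -5, 0, 3]:

Scanning through the array:
Position 1 (value -3): max_ending_here = 4, max_so_far = 7
Position 2 (value -6): max_ending_here = -2, max_so_far = 7
Position 3 (value -5): max_ending_here = -5, max_so_far = 7
Position 4 (value 0): max_ending_here = 0, max_so_far = 7
Position 5 (value 3): max_ending_here = 3, max_so_far = 7

Maximum subarray: [7]
Maximum sum: 7

The maximum subarray is [7] with sum 7. This subarray runs from index 0 to index 0.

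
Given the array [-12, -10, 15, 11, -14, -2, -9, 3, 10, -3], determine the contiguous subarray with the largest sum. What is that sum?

Using Kadane's algorithm on [-12, -10, 15, 11, -14, -2, -9, 3, 10, -3]:

Scanning through the array:
Position 1 (value -10): max_ending_here = -10, max_so_far = -10
Position 2 (value 15): max_ending_here = 15, max_so_far = 15
Position 3 (value 11): max_ending_here = 26, max_so_far = 26
Position 4 (value -14): max_ending_here = 12, max_so_far = 26
Position 5 (value -2): max_ending_here = 10, max_so_far = 26
Position 6 (value -9): max_ending_here = 1, max_so_far = 26
Position 7 (value 3): max_ending_here = 4, max_so_far = 26
Position 8 (value 10): max_ending_here = 14, max_so_far = 26
Position 9 (value -3): max_ending_here = 11, max_so_far = 26

Maximum subarray: [15, 11]
Maximum sum: 26

The maximum subarray is [15, 11] with sum 26. This subarray runs from index 2 to index 3.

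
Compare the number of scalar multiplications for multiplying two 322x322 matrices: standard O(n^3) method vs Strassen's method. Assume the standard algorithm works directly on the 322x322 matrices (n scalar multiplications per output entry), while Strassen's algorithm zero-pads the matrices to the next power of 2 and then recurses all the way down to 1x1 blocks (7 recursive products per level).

Matrix multiplication for 322x322 matrices:

Strassen's algorithm requires power-of-2 dimensions. Pad 322x322 to 512x512 (next power of 2).

Standard algorithm: 322^3 = 33386248 multiplications
Strassen's algorithm: 7^(log2(512)) = 7^9 = 40353607 multiplications
Difference: 33386248 - 40353607 = -6967359 (Strassen uses MORE here due to padding overhead — for small or just-over-power-of-2 n, padding can outweigh the per-level savings)

Standard: 33386248 multiplications (322^3). Strassen: 40353607 multiplications (7^9, after padding to 512x512). Strassen reduces 8 recursive multiplications to 7 at each level.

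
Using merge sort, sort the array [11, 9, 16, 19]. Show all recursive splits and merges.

Merge sort trace:

Split: [11, 9, 16, 19] -> [11, 9] and [16, 19]
  Split: [11, 9] -> [11] and [9]
  Merge: [11] + [9] -> [9, 11]
  Split: [16, 19] -> [16] and [19]
  Merge: [16] + [19] -> [16, 19]
Merge: [9, 11] + [16, 19] -> [9, 11, 16, 19]

Final sorted array: [9, 11, 16, 19]

The merge sort proceeds by recursively splitting the array and merging sorted halves.
After all merges, the sorted array is [9, 11, 16, 19].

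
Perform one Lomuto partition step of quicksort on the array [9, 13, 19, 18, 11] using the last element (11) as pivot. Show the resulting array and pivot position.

Lomuto partition with pivot = 11:

Initial array: [9, 13, 19, 18, 11]

arr[0]=9 <= 11: swap with position 0, array becomes [9, 13, 19, 18, 11]
arr[1]=13 > 11: no swap
arr[2]=19 > 11: no swap
arr[3]=18 > 11: no swap

Place pivot at position 1: [9, 11, 19, 18, 13]
Pivot position: 1

After partitioning with pivot 11, the array becomes [9, 11, 19, 18, 13]. The pivot is placed at index 1. All elements to the left of the pivot are <= 11, and all elements to the right are > 11.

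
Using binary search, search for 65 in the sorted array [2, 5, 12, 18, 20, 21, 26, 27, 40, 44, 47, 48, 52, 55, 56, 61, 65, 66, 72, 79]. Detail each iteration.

Binary search for 65 in [2, 5, 12, 18, 20, 21, 26, 27, 40, 44, 47, 48, 52, 55, 56, 61, 65, 66, 72, 79]:

lo=0, hi=19, mid=9, arr[mid]=44 -> 44 < 65, search right half
lo=10, hi=19, mid=14, arr[mid]=56 -> 56 < 65, search right half
lo=15, hi=19, mid=17, arr[mid]=66 -> 66 > 65, search left half
lo=15, hi=16, mid=15, arr[mid]=61 -> 61 < 65, search right half
lo=16, hi=16, mid=16, arr[mid]=65 -> Found target at index 16!

Binary search finds 65 at index 16 after 5 comparisons. The search repeatedly halves the search space by comparing with the middle element.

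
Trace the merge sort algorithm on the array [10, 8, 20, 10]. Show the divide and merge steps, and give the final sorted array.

Merge sort trace:

Split: [10, 8, 20, 10] -> [10, 8] and [20, 10]
  Split: [10, 8] -> [10] and [8]
  Merge: [10] + [8] -> [8, 10]
  Split: [20, 10] -> [20] and [10]
  Merge: [20] + [10] -> [10, 20]
Merge: [8, 10] + [10, 20] -> [8, 10, 10, 20]

Final sorted array: [8, 10, 10, 20]

The merge sort proceeds by recursively splitting the array and merging sorted halves.
After all merges, the sorted array is [8, 10, 10, 20].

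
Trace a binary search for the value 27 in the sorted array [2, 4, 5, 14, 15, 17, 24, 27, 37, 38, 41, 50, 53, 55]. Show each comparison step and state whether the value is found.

Binary search for 27 in [2, 4, 5, 14, 15, 17, 24, 27, 37, 38, 41, 50, 53, 55]:

lo=0, hi=13, mid=6, arr[mid]=24 -> 24 < 27, search right half
lo=7, hi=13, mid=10, arr[mid]=41 -> 41 > 27, search left half
lo=7, hi=9, mid=8, arr[mid]=37 -> 37 > 27, search left half
lo=7, hi=7, mid=7, arr[mid]=27 -> Found target at index 7!

Binary search finds 27 at index 7 after 4 comparisons. The search repeatedly halves the search space by comparing with the middle element.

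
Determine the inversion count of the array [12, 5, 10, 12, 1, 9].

Finding inversions in [12, 5, 10, 12, 1, 9]:

(0, 1): arr[0]=12 > arr[1]=5
(0, 2): arr[0]=12 > arr[2]=10
(0, 4): arr[0]=12 > arr[4]=1
(0, 5): arr[0]=12 > arr[5]=9
(1, 4): arr[1]=5 > arr[4]=1
(2, 4): arr[2]=10 > arr[4]=1
(2, 5): arr[2]=10 > arr[5]=9
(3, 4): arr[3]=12 > arr[4]=1
(3, 5): arr[3]=12 > arr[5]=9

Total inversions: 9

The array has 9 inversion(s): (0,1), (0,2), (0,4), (0,5), (1,4), (2,4), (2,5), (3,4), (3,5). Each pair (i,j) satisfies i < j and arr[i] > arr[j].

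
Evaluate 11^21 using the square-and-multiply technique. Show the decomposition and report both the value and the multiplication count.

Computing 11^21 by squaring (build up from 11^1; each line after the first costs one multiplication):

11^1 = 11
11^2 = (11^1)^2 = 11^2 = 121
11^4 = (11^2)^2 = 121^2 = 14641
11^5 = 11 * 11^4 = 11 * 14641 = 161051
11^10 = (11^5)^2 = 161051^2 = 25937424601
11^20 = (11^10)^2 = 25937424601^2 = 672749994932560009201
11^21 = 11 * 11^20 = 11 * 672749994932560009201 = 7400249944258160101211

Result: 7400249944258160101211
Multiplications needed: 6 (6 lines after 11^1)

11^21 = 7400249944258160101211. Using exponentiation by squaring, this requires 6 multiplications. The key idea: if the exponent is even, square the half-power; if odd, multiply by the base once.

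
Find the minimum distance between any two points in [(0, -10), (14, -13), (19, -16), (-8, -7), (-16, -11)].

Computing all pairwise distances among 5 points:

d((0, -10), (14, -13)) = 14.3178
d((0, -10), (19, -16)) = 19.9249
d((0, -10), (-8, -7)) = 8.544
d((0, -10), (-16, -11)) = 16.0312
d((14, -13), (19, -16)) = 5.831 <-- minimum
d((14, -13), (-8, -7)) = 22.8035
d((14, -13), (-16, -11)) = 30.0666
d((19, -16), (-8, -7)) = 28.4605
d((19, -16), (-16, -11)) = 35.3553
d((-8, -7), (-16, -11)) = 8.9443

Closest pair: (14, -13) and (19, -16) with distance 5.831

The closest pair is (14, -13) and (19, -16) with Euclidean distance 5.831. For 5 points, brute-force pairwise comparison is shown above. For large n, the divide-and-conquer algorithm (sort by x, recurse on halves, check the dividing strip) achieves O(n log n).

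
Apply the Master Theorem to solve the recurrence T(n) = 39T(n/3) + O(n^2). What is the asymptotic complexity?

Master Theorem for T(n) = 39T(n/3) + O(n^2):

a = 39, b = 3, c = 2
log_b(a) = log_3(39) = 3.3347

Case 1: c = 2 < log_3(39) = 3.3347
T(n) = O(n^(log_3 39))

For T(n) = 39T(n/3) + O(n^2): log_3(39) = 3.3347. This is Case 1 of the Master Theorem (c < log_b(a), work dominated by leaves), giving O(n^(log_3 39)).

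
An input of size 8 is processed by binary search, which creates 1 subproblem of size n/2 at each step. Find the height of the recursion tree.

For divide and conquer with division factor 2:

Problem sizes at each level:
Level 0: 8
Level 1: 4
Level 2: 2
Level 3: 1

The root is level 0 and the size-1 base case is level 3 (the tree spans levels 0 through 3, i.e. 4 levels counting the root), so the depth is the number of divisions: log_2(8) = 3

The recursion tree depth is log_2(8) = 3. At each level, the problem size is divided by 2, so it takes 3 divisions to reduce to a base case of size 1. The algorithm makes 1 recursive call at each level.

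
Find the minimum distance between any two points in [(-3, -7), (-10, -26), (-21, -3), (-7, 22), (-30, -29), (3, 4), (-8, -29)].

Computing all pairwise distances among 7 points:

d((-3, -7), (-10, -26)) = 20.2485
d((-3, -7), (-21, -3)) = 18.4391
d((-3, -7), (-7, 22)) = 29.2746
d((-3, -7), (-30, -29)) = 34.8281
d((-3, -7), (3, 4)) = 12.53
d((-3, -7), (-8, -29)) = 22.561
d((-10, -26), (-21, -3)) = 25.4951
d((-10, -26), (-7, 22)) = 48.0937
d((-10, -26), (-30, -29)) = 20.2237
d((-10, -26), (3, 4)) = 32.6956
d((-10, -26), (-8, -29)) = 3.6056 <-- minimum
d((-21, -3), (-7, 22)) = 28.6531
d((-21, -3), (-30, -29)) = 27.5136
d((-21, -3), (3, 4)) = 25.0
d((-21, -3), (-8, -29)) = 29.0689
d((-7, 22), (-30, -29)) = 55.9464
d((-7, 22), (3, 4)) = 20.5913
d((-7, 22), (-8, -29)) = 51.0098
d((-30, -29), (3, 4)) = 46.669
d((-30, -29), (-8, -29)) = 22.0
d((3, 4), (-8, -29)) = 34.7851

Closest pair: (-10, -26) and (-8, -29) with distance 3.6056

The closest pair is (-10, -26) and (-8, -29) with Euclidean distance 3.6056. For 7 points, brute-force pairwise comparison is shown above. For large n, the divide-and-conquer algorithm (sort by x, recurse on halves, check the dividing strip) achieves O(n log n).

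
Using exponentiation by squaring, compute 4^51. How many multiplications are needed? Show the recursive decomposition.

Computing 4^51 by squaring (build up from 4^1; each line after the first costs one multiplication):

4^1 = 4
4^2 = (4^1)^2 = 4^2 = 16
4^3 = 4 * 4^2 = 4 * 16 = 64
4^6 = (4^3)^2 = 64^2 = 4096
4^12 = (4^6)^2 = 4096^2 = 16777216
4^24 = (4^12)^2 = 16777216^2 = 281474976710656
4^25 = 4 * 4^24 = 4 * 281474976710656 = 1125899906842624
4^50 = (4^25)^2 = 1125899906842624^2 = 1267650600228229401496703205376
4^51 = 4 * 4^50 = 4 * 1267650600228229401496703205376 = 5070602400912917605986812821504

Result: 5070602400912917605986812821504
Multiplications needed: 8 (8 lines after 4^1)

4^51 = 5070602400912917605986812821504. Using exponentiation by squaring, this requires 8 multiplications. The key idea: if the exponent is even, square the half-power; if odd, multiply by the base once.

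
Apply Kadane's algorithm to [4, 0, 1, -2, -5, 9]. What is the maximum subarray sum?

Using Kadane's algorithm on [4, 0, 1, -2, -5, 9]:

Scanning through the array:
Position 1 (value 0): max_ending_here = 4, max_so_far = 4
Position 2 (value 1): max_ending_here = 5, max_so_far = 5
Position 3 (value -2): max_ending_here = 3, max_so_far = 5
Position 4 (value -5): max_ending_here = -2, max_so_far = 5
Position 5 (value 9): max_ending_here = 9, max_so_far = 9

Maximum subarray: [9]
Maximum sum: 9

The maximum subarray is [9] with sum 9. This subarray runs from index 5 to index 5.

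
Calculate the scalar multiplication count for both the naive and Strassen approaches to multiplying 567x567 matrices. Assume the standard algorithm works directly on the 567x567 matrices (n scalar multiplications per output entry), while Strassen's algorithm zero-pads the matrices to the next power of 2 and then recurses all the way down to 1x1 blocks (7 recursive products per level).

Matrix multiplication for 567x567 matrices:

Strassen's algorithm requires power-of-2 dimensions. Pad 567x567 to 1024x1024 (next power of 2).

Standard algorithm: 567^3 = 182284263 multiplications
Strassen's algorithm: 7^(log2(1024)) = 7^10 = 282475249 multiplications
Difference: 182284263 - 282475249 = -100190986 (Strassen uses MORE here due to padding overhead — for small or just-over-power-of-2 n, padding can outweigh the per-level savings)

Standard: 182284263 multiplications (567^3). Strassen: 282475249 multiplications (7^10, after padding to 1024x1024). Strassen reduces 8 recursive multiplications to 7 at each level.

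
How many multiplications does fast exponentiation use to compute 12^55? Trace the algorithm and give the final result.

Computing 12^55 by squaring (build up from 12^1; each line after the first costs one multiplication):

12^1 = 12
12^2 = (12^1)^2 = 12^2 = 144
12^3 = 12 * 12^2 = 12 * 144 = 1728
12^6 = (12^3)^2 = 1728^2 = 2985984
12^12 = (12^6)^2 = 2985984^2 = 8916100448256
12^13 = 12 * 12^12 = 12 * 8916100448256 = 106993205379072
12^26 = (12^13)^2 = 106993205379072^2 = 11447545997288281555215581184
12^27 = 12 * 12^26 = 12 * 11447545997288281555215581184 = 137370551967459378662586974208
12^54 = (12^27)^2 = 137370551967459378662586974208^2 = 18870668547844457769972080826950345531368943638112857227264
12^55 = 12 * 12^54 = 12 * 18870668547844457769972080826950345531368943638112857227264 = 226448022574133493239664969923404146376427323657354286727168

Result: 226448022574133493239664969923404146376427323657354286727168
Multiplications needed: 9 (9 lines after 12^1)

12^55 = 226448022574133493239664969923404146376427323657354286727168. Using exponentiation by squaring, this requires 9 multiplications. The key idea: if the exponent is even, square the half-power; if odd, multiply by the base once.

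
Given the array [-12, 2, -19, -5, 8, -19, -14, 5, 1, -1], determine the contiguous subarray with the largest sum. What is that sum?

Using Kadane's algorithm on [-12, 2, -19, -5, 8, -19, -14, 5, 1, -1]:

Scanning through the array:
Position 1 (value 2): max_ending_here = 2, max_so_far = 2
Position 2 (value -19): max_ending_here = -17, max_so_far = 2
Position 3 (value -5): max_ending_here = -5, max_so_far = 2
Position 4 (value 8): max_ending_here = 8, max_so_far = 8
Position 5 (value -19): max_ending_here = -11, max_so_far = 8
Position 6 (value -14): max_ending_here = -14, max_so_far = 8
Position 7 (value 5): max_ending_here = 5, max_so_far = 8
Position 8 (value 1): max_ending_here = 6, max_so_far = 8
Position 9 (value -1): max_ending_here = 5, max_so_far = 8

Maximum subarray: [8]
Maximum sum: 8

The maximum subarray is [8] with sum 8. This subarray runs from index 4 to index 4.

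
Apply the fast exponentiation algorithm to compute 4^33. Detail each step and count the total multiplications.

Computing 4^33 by squaring (build up from 4^1; each line after the first costs one multiplication):

4^1 = 4
4^2 = (4^1)^2 = 4^2 = 16
4^4 = (4^2)^2 = 16^2 = 256
4^8 = (4^4)^2 = 256^2 = 65536
4^16 = (4^8)^2 = 65536^2 = 4294967296
4^32 = (4^16)^2 = 4294967296^2 = 18446744073709551616
4^33 = 4 * 4^32 = 4 * 18446744073709551616 = 73786976294838206464

Result: 73786976294838206464
Multiplications needed: 6 (6 lines after 4^1)

4^33 = 73786976294838206464. Using exponentiation by squaring, this requires 6 multiplications. The key idea: if the exponent is even, square the half-power; if odd, multiply by the base once.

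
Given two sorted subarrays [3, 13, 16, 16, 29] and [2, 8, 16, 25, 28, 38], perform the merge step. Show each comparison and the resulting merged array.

Merging process:

Compare 3 vs 2: take 2 from right. Merged: [2]
Compare 3 vs 8: take 3 from left. Merged: [2, 3]
Compare 13 vs 8: take 8 from right. Merged: [2, 3, 8]
Compare 13 vs 16: take 13 from left. Merged: [2, 3, 8, 13]
Compare 16 vs 16: take 16 from left. Merged: [2, 3, 8, 13, 16]
Compare 16 vs 16: take 16 from left. Merged: [2, 3, 8, 13, 16, 16]
Compare 29 vs 16: take 16 from right. Merged: [2, 3, 8, 13, 16, 16, 16]
Compare 29 vs 25: take 25 from right. Merged: [2, 3, 8, 13, 16, 16, 16, 25]
Compare 29 vs 28: take 28 from right. Merged: [2, 3, 8, 13, 16, 16, 16, 25, 28]
Compare 29 vs 38: take 29 from left. Merged: [2, 3, 8, 13, 16, 16, 16, 25, 28, 29]
Append remaining from right: [38]. Merged: [2, 3, 8, 13, 16, 16, 16, 25, 28, 29, 38]

Final merged array: [2, 3, 8, 13, 16, 16, 16, 25, 28, 29, 38]
Total comparisons: 10

The merged array is [2, 3, 8, 13, 16, 16, 16, 25, 28, 29, 38], requiring 10 comparisons. The merge step runs in O(n) time where n is the total number of elements.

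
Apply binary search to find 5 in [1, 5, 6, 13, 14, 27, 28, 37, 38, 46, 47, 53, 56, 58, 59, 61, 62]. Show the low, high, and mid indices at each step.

Binary search for 5 in [1, 5, 6, 13, 14, 27, 28, 37, 38, 46, 47, 53, 56, 58, 59, 61, 62]:

lo=0, hi=16, mid=8, arr[mid]=38 -> 38 > 5, search left half
lo=0, hi=7, mid=3, arr[mid]=13 -> 13 > 5, search left half
lo=0, hi=2, mid=1, arr[mid]=5 -> Found target at index 1!

Binary search finds 5 at index 1 after 3 comparisons. The search repeatedly halves the search space by comparing with the middle element.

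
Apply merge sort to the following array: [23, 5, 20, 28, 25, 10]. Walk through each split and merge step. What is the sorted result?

Merge sort trace:

Split: [23, 5, 20, 28, 25, 10] -> [23, 5, 20] and [28, 25, 10]
  Split: [23, 5, 20] -> [23] and [5, 20]
    Split: [5, 20] -> [5] and [20]
    Merge: [5] + [20] -> [5, 20]
  Merge: [23] + [5, 20] -> [5, 20, 23]
  Split: [28, 25, 10] -> [28] and [25, 10]
    Split: [25, 10] -> [25] and [10]
    Merge: [25] + [10] -> [10, 25]
  Merge: [28] + [10, 25] -> [10, 25, 28]
Merge: [5, 20, 23] + [10, 25, 28] -> [5, 10, 20, 23, 25, 28]

Final sorted array: [5, 10, 20, 23, 25, 28]

The merge sort proceeds by recursively splitting the array and merging sorted halves.
After all merges, the sorted array is [5, 10, 20, 23, 25, 28].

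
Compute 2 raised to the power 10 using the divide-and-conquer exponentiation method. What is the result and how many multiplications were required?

Computing 2^10 by squaring (build up from 2^1; each line after the first costs one multiplication):

2^1 = 2
2^2 = (2^1)^2 = 2^2 = 4
2^4 = (2^2)^2 = 4^2 = 16
2^5 = 2 * 2^4 = 2 * 16 = 32
2^10 = (2^5)^2 = 32^2 = 1024

Result: 1024
Multiplications needed: 4 (4 lines after 2^1)

2^10 = 1024. Using exponentiation by squaring, this requires 4 multiplications. The key idea: if the exponent is even, square the half-power; if odd, multiply by the base once.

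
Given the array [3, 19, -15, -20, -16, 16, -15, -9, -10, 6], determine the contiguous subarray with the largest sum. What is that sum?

Using Kadane's algorithm on [3, 19, -15, -20, -16, 16, -15, -9, -10, 6]:

Scanning through the array:
Position 1 (value 19): max_ending_here = 22, max_so_far = 22
Position 2 (value -15): max_ending_here = 7, max_so_far = 22
Position 3 (value -20): max_ending_here = -13, max_so_far = 22
Position 4 (value -16): max_ending_here = -16, max_so_far = 22
Position 5 (value 16): max_ending_here = 16, max_so_far = 22
Position 6 (value -15): max_ending_here = 1, max_so_far = 22
Position 7 (value -9): max_ending_here = -8, max_so_far = 22
Position 8 (value -10): max_ending_here = -10, max_so_far = 22
Position 9 (value 6): max_ending_here = 6, max_so_far = 22

Maximum subarray: [3, 19]
Maximum sum: 22

The maximum subarray is [3, 19] with sum 22. This subarray runs from index 0 to index 1.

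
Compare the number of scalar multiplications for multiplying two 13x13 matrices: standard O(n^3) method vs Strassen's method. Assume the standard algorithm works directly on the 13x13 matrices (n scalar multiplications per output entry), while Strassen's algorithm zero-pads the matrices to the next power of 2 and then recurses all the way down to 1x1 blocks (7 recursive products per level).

Matrix multiplication for 13x13 matrices:

Strassen's algorithm requires power-of-2 dimensions. Pad 13x13 to 16x16 (next power of 2).

Standard algorithm: 13^3 = 2197 multiplications
Strassen's algorithm: 7^(log2(16)) = 7^4 = 2401 multiplications
Difference: 2197 - 2401 = -204 (Strassen uses MORE here due to padding overhead — for small or just-over-power-of-2 n, padding can outweigh the per-level savings)

Standard: 2197 multiplications (13^3). Strassen: 2401 multiplications (7^4, after padding to 16x16). Strassen reduces 8 recursive multiplications to 7 at each level.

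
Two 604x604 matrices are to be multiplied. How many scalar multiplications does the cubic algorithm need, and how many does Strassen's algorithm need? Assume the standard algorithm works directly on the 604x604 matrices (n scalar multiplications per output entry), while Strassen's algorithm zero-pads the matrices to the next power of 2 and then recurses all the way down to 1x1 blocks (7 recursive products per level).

Matrix multiplication for 604x604 matrices:

Strassen's algorithm requires power-of-2 dimensions. Pad 604x604 to 1024x1024 (next power of 2).

Standard algorithm: 604^3 = 220348864 multiplications
Strassen's algorithm: 7^(log2(1024)) = 7^10 = 282475249 multiplications
Difference: 220348864 - 282475249 = -62126385 (Strassen uses MORE here due to padding overhead — for small or just-over-power-of-2 n, padding can outweigh the per-level savings)

Standard: 220348864 multiplications (604^3). Strassen: 282475249 multiplications (7^10, after padding to 1024x1024). Strassen reduces 8 recursive multiplications to 7 at each level.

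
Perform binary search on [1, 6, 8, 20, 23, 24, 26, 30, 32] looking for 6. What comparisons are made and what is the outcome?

Binary search for 6 in [1, 6, 8, 20, 23, 24, 26, 30, 32]:

lo=0, hi=8, mid=4, arr[mid]=23 -> 23 > 6, search left half
lo=0, hi=3, mid=1, arr[mid]=6 -> Found target at index 1!

Binary search finds 6 at index 1 after 2 comparisons. The search repeatedly halves the search space by comparing with the middle element.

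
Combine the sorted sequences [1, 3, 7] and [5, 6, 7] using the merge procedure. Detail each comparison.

Merging process:

Compare 1 vs 5: take 1 from left. Merged: [1]
Compare 3 vs 5: take 3 from left. Merged: [1, 3]
Compare 7 vs 5: take 5 from right. Merged: [1, 3, 5]
Compare 7 vs 6: take 6 from right. Merged: [1, 3, 5, 6]
Compare 7 vs 7: take 7 from left. Merged: [1, 3, 5, 6, 7]
Append remaining from right: [7]. Merged: [1, 3, 5, 6, 7, 7]

Final merged array: [1, 3, 5, 6, 7, 7]
Total comparisons: 5

The merged array is [1, 3, 5, 6, 7, 7], requiring 5 comparisons. The merge step runs in O(n) time where n is the total number of elements.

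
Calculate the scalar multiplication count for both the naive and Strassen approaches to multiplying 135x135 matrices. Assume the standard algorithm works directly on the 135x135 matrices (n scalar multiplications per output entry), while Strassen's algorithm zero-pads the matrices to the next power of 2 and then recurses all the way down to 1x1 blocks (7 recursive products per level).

Matrix multiplication for 135x135 matrices:

Strassen's algorithm requires power-of-2 dimensions. Pad 135x135 to 256x256 (next power of 2).

Standard algorithm: 135^3 = 2460375 multiplications
Strassen's algorithm: 7^(log2(256)) = 7^8 = 5764801 multiplications
Difference: 2460375 - 5764801 = -3304426 (Strassen uses MORE here due to padding overhead — for small or just-over-power-of-2 n, padding can outweigh the per-level savings)

Standard: 2460375 multiplications (135^3). Strassen: 5764801 multiplications (7^8, after padding to 256x256). Strassen reduces 8 recursive multiplications to 7 at each level.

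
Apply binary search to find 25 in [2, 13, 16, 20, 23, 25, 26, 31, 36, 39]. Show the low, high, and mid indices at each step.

Binary search for 25 in [2, 13, 16, 20, 23, 25, 26, 31, 36, 39]:

lo=0, hi=9, mid=4, arr[mid]=23 -> 23 < 25, search right half
lo=5, hi=9, mid=7, arr[mid]=31 -> 31 > 25, search left half
lo=5, hi=6, mid=5, arr[mid]=25 -> Found target at index 5!

Binary search finds 25 at index 5 after 3 comparisons. The search repeatedly halves the search space by comparing with the middle element.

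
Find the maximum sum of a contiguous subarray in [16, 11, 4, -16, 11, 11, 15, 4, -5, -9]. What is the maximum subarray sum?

Using Kadane's algorithm on [16, 11, 4, -16, 11, 11, 15, 4, -5, -9]:

Scanning through the array:
Position 1 (value 11): max_ending_here = 27, max_so_far = 27
Position 2 (value 4): max_ending_here = 31, max_so_far = 31
Position 3 (value -16): max_ending_here = 15, max_so_far = 31
Position 4 (value 11): max_ending_here = 26, max_so_far = 31
Position 5 (value 11): max_ending_here = 37, max_so_far = 37
Position 6 (value 15): max_ending_here = 52, max_so_far = 52
Position 7 (value 4): max_ending_here = 56, max_so_far = 56
Position 8 (value -5): max_ending_here = 51, max_so_far = 56
Position 9 (value -9): max_ending_here = 42, max_so_far = 56

Maximum subarray: [16, 11, 4, -16, 11, 11, 15, 4]
Maximum sum: 56

The maximum subarray is [16, 11, 4, -16, 11, 11, 15, 4] with sum 56. This subarray runs from index 0 to index 7.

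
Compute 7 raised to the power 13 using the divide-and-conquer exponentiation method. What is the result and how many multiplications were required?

Computing 7^13 by squaring (build up from 7^1; each line after the first costs one multiplication):

7^1 = 7
7^2 = (7^1)^2 = 7^2 = 49
7^3 = 7 * 7^2 = 7 * 49 = 343
7^6 = (7^3)^2 = 343^2 = 117649
7^12 = (7^6)^2 = 117649^2 = 13841287201
7^13 = 7 * 7^12 = 7 * 13841287201 = 96889010407

Result: 96889010407
Multiplications needed: 5 (5 lines after 7^1)

7^13 = 96889010407. Using exponentiation by squaring, this requires 5 multiplications. The key idea: if the exponent is even, square the half-power; if odd, multiply by the base once.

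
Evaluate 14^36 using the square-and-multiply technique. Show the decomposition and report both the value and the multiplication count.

Computing 14^36 by squaring (build up from 14^1; each line after the first costs one multiplication):

14^1 = 14
14^2 = (14^1)^2 = 14^2 = 196
14^4 = (14^2)^2 = 196^2 = 38416
14^8 = (14^4)^2 = 38416^2 = 1475789056
14^9 = 14 * 14^8 = 14 * 1475789056 = 20661046784
14^18 = (14^9)^2 = 20661046784^2 = 426878854210636742656
14^36 = (14^18)^2 = 426878854210636742656^2 = 182225556172186058674940229804729969934336

Result: 182225556172186058674940229804729969934336
Multiplications needed: 6 (6 lines after 14^1)

14^36 = 182225556172186058674940229804729969934336. Using exponentiation by squaring, this requires 6 multiplications. The key idea: if the exponent is even, square the half-power; if odd, multiply by the base once.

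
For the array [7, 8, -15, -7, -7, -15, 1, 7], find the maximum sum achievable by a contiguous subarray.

Using Kadane's algorithm on [7, 8, -15, -7, -7, -15, 1, 7]:

Scanning through the array:
Position 1 (value 8): max_ending_here = 15, max_so_far = 15
Position 2 (value -15): max_ending_here = 0, max_so_far = 15
Position 3 (value -7): max_ending_here = -7, max_so_far = 15
Position 4 (value -7): max_ending_here = -7, max_so_far = 15
Position 5 (value -15): max_ending_here = -15, max_so_far = 15
Position 6 (value 1): max_ending_here = 1, max_so_far = 15
Position 7 (value 7): max_ending_here = 8, max_so_far = 15

Maximum subarray: [7, 8]
Maximum sum: 15

The maximum subarray is [7, 8] with sum 15. This subarray runs from index 0 to index 1.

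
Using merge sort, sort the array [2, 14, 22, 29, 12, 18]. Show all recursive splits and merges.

Merge sort trace:

Split: [2, 14, 22, 29, 12, 18] -> [2, 14, 22] and [29, 12, 18]
  Split: [2, 14, 22] -> [2] and [14, 22]
    Split: [14, 22] -> [14] and [22]
    Merge: [14] + [22] -> [14, 22]
  Merge: [2] + [14, 22] -> [2, 14, 22]
  Split: [29, 12, 18] -> [29] and [12, 18]
    Split: [12, 18] -> [12] and [18]
    Merge: [12] + [18] -> [12, 18]
  Merge: [29] + [12, 18] -> [12, 18, 29]
Merge: [2, 14, 22] + [12, 18, 29] -> [2, 12, 14, 18, 22, 29]

Final sorted array: [2, 12, 14, 18, 22, 29]

The merge sort proceeds by recursively splitting the array and merging sorted halves.
After all merges, the sorted array is [2, 12, 14, 18, 22, 29].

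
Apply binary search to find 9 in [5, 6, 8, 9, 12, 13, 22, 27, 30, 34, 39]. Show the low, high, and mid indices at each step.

Binary search for 9 in [5, 6, 8, 9, 12, 13, 22, 27, 30, 34, 39]:

lo=0, hi=10, mid=5, arr[mid]=13 -> 13 > 9, search left half
lo=0, hi=4, mid=2, arr[mid]=8 -> 8 < 9, search right half
lo=3, hi=4, mid=3, arr[mid]=9 -> Found target at index 3!

Binary search finds 9 at index 3 after 3 comparisons. The search repeatedly halves the search space by comparing with the middle element.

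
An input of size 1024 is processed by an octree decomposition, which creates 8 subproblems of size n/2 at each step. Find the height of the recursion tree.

For divide and conquer with division factor 2:

Problem sizes at each level:
Level 0: 1024
Level 1: 512
Level 2: 256
Level 3: 128
Level 4: 64
Level 5: 32
Level 6: 16
Level 7: 8
Level 8: 4
Level 9: 2
Level 10: 1

The root is level 0 and the size-1 base case is level 10 (the tree spans levels 0 through 10, i.e. 11 levels counting the root), so the depth is the number of divisions: log_2(1024) = 10

The recursion tree depth is log_2(1024) = 10. At each level, the problem size is divided by 2, so it takes 10 divisions to reduce to a base case of size 1. The algorithm makes 8 recursive calls at each level.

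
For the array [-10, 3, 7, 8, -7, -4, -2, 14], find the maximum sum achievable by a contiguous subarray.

Using Kadane's algorithm on [-10, 3, 7, 8, -7, -4, -2, 14]:

Scanning through the array:
Position 1 (value 3): max_ending_here = 3, max_so_far = 3
Position 2 (value 7): max_ending_here = 10, max_so_far = 10
Position 3 (value 8): max_ending_here = 18, max_so_far = 18
Position 4 (value -7): max_ending_here = 11, max_so_far = 18
Position 5 (value -4): max_ending_here = 7, max_so_far = 18
Position 6 (value -2): max_ending_here = 5, max_so_far = 18
Position 7 (value 14): max_ending_here = 19, max_so_far = 19

Maximum subarray: [3, 7, 8, -7, -4, -2, 14]
Maximum sum: 19

The maximum subarray is [3, 7, 8, -7, -4, -2, 14] with sum 19. This subarray runs from index 1 to index 7.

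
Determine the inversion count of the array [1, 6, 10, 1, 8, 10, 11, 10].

Finding inversions in [1, 6, 10, 1, 8, 10, 11, 10]:

(1, 3): arr[1]=6 > arr[3]=1
(2, 3): arr[2]=10 > arr[3]=1
(2, 4): arr[2]=10 > arr[4]=8
(6, 7): arr[6]=11 > arr[7]=10

Total inversions: 4

The array has 4 inversion(s): (1,3), (2,3), (2,4), (6,7). Each pair (i,j) satisfies i < j and arr[i] > arr[j].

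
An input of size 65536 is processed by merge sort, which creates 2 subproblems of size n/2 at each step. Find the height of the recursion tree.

For divide and conquer with division factor 2:

Problem sizes at each level:
Level 0: 65536
Level 1: 32768
Level 2: 16384
Level 3: 8192
Level 4: 4096
Level 5: 2048
Level 6: 1024
Level 7: 512
Level 8: 256
Level 9: 128
Level 10: 64
Level 11: 32
Level 12: 16
Level 13: 8
Level 14: 4
Level 15: 2
Level 16: 1

The root is level 0 and the size-1 base case is level 16 (the tree spans levels 0 through 16, i.e. 17 levels counting the root), so the depth is the number of divisions: log_2(65536) = 16

The recursion tree depth is log_2(65536) = 16. At each level, the problem size is divided by 2, so it takes 16 divisions to reduce to a base case of size 1. The algorithm makes 2 recursive calls at each level.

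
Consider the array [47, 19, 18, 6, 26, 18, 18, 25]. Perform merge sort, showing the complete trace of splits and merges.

Merge sort trace:

Split: [47, 19, 18, 6, 26, 18, 18, 25] -> [47, 19, 18, 6] and [26, 18, 18, 25]
  Split: [47, 19, 18, 6] -> [47, 19] and [18, 6]
    Split: [47, 19] -> [47] and [19]
    Merge: [47] + [19] -> [19, 47]
    Split: [18, 6] -> [18] and [6]
    Merge: [18] + [6] -> [6, 18]
  Merge: [19, 47] + [6, 18] -> [6, 18, 19, 47]
  Split: [26, 18, 18, 25] -> [26, 18] and [18, 25]
    Split: [26, 18] -> [26] and [18]
    Merge: [26] + [18] -> [18, 26]
    Split: [18, 25] -> [18] and [25]
    Merge: [18] + [25] -> [18, 25]
  Merge: [18, 26] + [18, 25] -> [18, 18, 25, 26]
Merge: [6, 18, 19, 47] + [18, 18, 25, 26] -> [6, 18, 18, 18, 19, 25, 26, 47]

Final sorted array: [6, 18, 18, 18, 19, 25, 26, 47]

The merge sort proceeds by recursively splitting the array and merging sorted halves.
After all merges, the sorted array is [6, 18, 18, 18, 19, 25, 26, 47].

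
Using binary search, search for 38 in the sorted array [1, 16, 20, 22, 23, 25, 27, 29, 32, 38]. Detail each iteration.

Binary search for 38 in [1, 16, 20, 22, 23, 25, 27, 29, 32, 38]:

lo=0, hi=9, mid=4, arr[mid]=23 -> 23 < 38, search right half
lo=5, hi=9, mid=7, arr[mid]=29 -> 29 < 38, search right half
lo=8, hi=9, mid=8, arr[mid]=32 -> 32 < 38, search right half
lo=9, hi=9, mid=9, arr[mid]=38 -> Found target at index 9!

Binary search finds 38 at index 9 after 4 comparisons. The search repeatedly halves the search space by comparing with the middle element.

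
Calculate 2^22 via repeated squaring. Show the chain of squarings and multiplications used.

Computing 2^22 by squaring (build up from 2^1; each line after the first costs one multiplication):

2^1 = 2
2^2 = (2^1)^2 = 2^2 = 4
2^4 = (2^2)^2 = 4^2 = 16
2^5 = 2 * 2^4 = 2 * 16 = 32
2^10 = (2^5)^2 = 32^2 = 1024
2^11 = 2 * 2^10 = 2 * 1024 = 2048
2^22 = (2^11)^2 = 2048^2 = 4194304

Result: 4194304
Multiplications needed: 6 (6 lines after 2^1)

2^22 = 4194304. Using exponentiation by squaring, this requires 6 multiplications. The key idea: if the exponent is even, square the half-power; if odd, multiply by the base once.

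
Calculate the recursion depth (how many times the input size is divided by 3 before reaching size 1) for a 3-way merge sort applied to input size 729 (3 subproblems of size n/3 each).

For divide and conquer with division factor 3:

Problem sizes at each level:
Level 0: 729
Level 1: 243
Level 2: 81
Level 3: 27
Level 4: 9
Level 5: 3
Level 6: 1

The root is level 0 and the size-1 base case is level 6 (the tree spans levels 0 through 6, i.e. 7 levels counting the root), so the depth is the number of divisions: log_3(729) = 6

The recursion tree depth is log_3(729) = 6. At each level, the problem size is divided by 3, so it takes 6 divisions to reduce to a base case of size 1. The algorithm makes 3 recursive calls at each level.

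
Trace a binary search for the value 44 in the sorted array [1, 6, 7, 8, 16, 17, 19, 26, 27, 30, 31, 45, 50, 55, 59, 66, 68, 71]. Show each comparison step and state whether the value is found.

Binary search for 44 in [1, 6, 7, 8, 16, 17, 19, 26, 27, 30, 31, 45, 50, 55, 59, 66, 68, 71]:

lo=0, hi=17, mid=8, arr[mid]=27 -> 27 < 44, search right half
lo=9, hi=17, mid=13, arr[mid]=55 -> 55 > 44, search left half
lo=9, hi=12, mid=10, arr[mid]=31 -> 31 < 44, search right half
lo=11, hi=12, mid=11, arr[mid]=45 -> 45 > 44, search left half
lo=11 > hi=10, target 44 not found

Binary search determines that 44 is not in the array after 4 comparisons. The search space was exhausted without finding the target.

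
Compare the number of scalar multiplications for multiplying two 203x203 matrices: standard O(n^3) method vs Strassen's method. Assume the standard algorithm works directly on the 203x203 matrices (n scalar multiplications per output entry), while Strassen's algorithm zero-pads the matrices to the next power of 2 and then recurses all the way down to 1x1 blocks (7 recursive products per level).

Matrix multiplication for 203x203 matrices:

Strassen's algorithm requires power-of-2 dimensions. Pad 203x203 to 256x256 (next power of 2).

Standard algorithm: 203^3 = 8365427 multiplications
Strassen's algorithm: 7^(log2(256)) = 7^8 = 5764801 multiplications
Savings: 8365427 - 5764801 = 2600626 multiplications

Standard: 8365427 multiplications (203^3). Strassen: 5764801 multiplications (7^8, after padding to 256x256). Strassen reduces 8 recursive multiplications to 7 at each level.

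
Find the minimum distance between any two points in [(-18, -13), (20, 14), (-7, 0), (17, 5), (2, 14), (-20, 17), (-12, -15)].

Computing all pairwise distances among 7 points:

d((-18, -13), (20, 14)) = 46.6154
d((-18, -13), (-7, 0)) = 17.0294
d((-18, -13), (17, 5)) = 39.3573
d((-18, -13), (2, 14)) = 33.6006
d((-18, -13), (-20, 17)) = 30.0666
d((-18, -13), (-12, -15)) = 6.3246 <-- minimum
d((20, 14), (-7, 0)) = 30.4138
d((20, 14), (17, 5)) = 9.4868
d((20, 14), (2, 14)) = 18.0
d((20, 14), (-20, 17)) = 40.1123
d((20, 14), (-12, -15)) = 43.1856
d((-7, 0), (17, 5)) = 24.5153
d((-7, 0), (2, 14)) = 16.6433
d((-7, 0), (-20, 17)) = 21.4009
d((-7, 0), (-12, -15)) = 15.8114
d((17, 5), (2, 14)) = 17.4929
d((17, 5), (-20, 17)) = 38.8973
d((17, 5), (-12, -15)) = 35.2278
d((2, 14), (-20, 17)) = 22.2036
d((2, 14), (-12, -15)) = 32.2025
d((-20, 17), (-12, -15)) = 32.9848

Closest pair: (-18, -13) and (-12, -15) with distance 6.3246

The closest pair is (-18, -13) and (-12, -15) with Euclidean distance 6.3246. For 7 points, brute-force pairwise comparison is shown above. For large n, the divide-and-conquer algorithm (sort by x, recurse on halves, check the dividing strip) achieves O(n log n).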